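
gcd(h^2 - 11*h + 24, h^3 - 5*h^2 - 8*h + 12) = 1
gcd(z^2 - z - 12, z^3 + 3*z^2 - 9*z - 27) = z + 3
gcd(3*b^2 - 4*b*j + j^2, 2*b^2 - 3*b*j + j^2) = b - j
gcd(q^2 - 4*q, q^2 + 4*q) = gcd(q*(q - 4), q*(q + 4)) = q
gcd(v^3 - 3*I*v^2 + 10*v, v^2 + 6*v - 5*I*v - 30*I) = v - 5*I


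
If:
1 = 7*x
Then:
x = 1/7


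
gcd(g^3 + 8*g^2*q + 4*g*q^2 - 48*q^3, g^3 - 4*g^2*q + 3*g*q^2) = 1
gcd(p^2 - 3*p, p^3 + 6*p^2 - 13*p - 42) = p - 3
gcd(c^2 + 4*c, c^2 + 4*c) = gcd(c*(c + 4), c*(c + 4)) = c^2 + 4*c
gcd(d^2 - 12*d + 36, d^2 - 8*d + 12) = d - 6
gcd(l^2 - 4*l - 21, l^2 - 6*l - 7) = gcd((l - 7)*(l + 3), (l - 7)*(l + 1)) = l - 7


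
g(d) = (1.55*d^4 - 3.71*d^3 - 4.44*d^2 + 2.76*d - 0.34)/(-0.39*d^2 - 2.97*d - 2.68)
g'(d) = (0.78*d + 2.97)*(1.55*d^4 - 3.71*d^3 - 4.44*d^2 + 2.76*d - 0.34)/(-0.39*d^2 - 2.97*d - 2.68)^2 + (6.2*d^3 - 11.13*d^2 - 8.88*d + 2.76)/(-0.39*d^2 - 2.97*d - 2.68)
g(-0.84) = 6.13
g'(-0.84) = -27.96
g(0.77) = 0.38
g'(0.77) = 1.25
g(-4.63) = 358.66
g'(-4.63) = -383.71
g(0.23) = -0.01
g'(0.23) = -0.06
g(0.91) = 0.57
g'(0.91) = 1.36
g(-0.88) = 7.46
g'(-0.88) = -40.10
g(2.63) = 1.30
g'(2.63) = -1.65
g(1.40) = 1.24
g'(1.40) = 1.24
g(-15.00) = -1960.53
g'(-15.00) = 134.65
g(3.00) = 0.44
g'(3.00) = -3.03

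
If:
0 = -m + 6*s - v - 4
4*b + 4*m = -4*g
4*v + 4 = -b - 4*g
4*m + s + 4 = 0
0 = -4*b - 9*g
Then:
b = 972/493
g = -432/493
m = -540/493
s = 188/493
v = -304/493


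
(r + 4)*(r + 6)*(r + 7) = r^3 + 17*r^2 + 94*r + 168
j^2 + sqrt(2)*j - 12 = (j - 2*sqrt(2))*(j + 3*sqrt(2))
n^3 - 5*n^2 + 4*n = n*(n - 4)*(n - 1)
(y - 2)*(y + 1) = y^2 - y - 2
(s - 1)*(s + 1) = s^2 - 1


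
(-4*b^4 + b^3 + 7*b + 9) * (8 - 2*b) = 8*b^5 - 34*b^4 + 8*b^3 - 14*b^2 + 38*b + 72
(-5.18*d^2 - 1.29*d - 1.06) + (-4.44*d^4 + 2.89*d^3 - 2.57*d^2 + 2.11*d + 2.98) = -4.44*d^4 + 2.89*d^3 - 7.75*d^2 + 0.82*d + 1.92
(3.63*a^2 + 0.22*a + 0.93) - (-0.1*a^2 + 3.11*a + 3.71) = 3.73*a^2 - 2.89*a - 2.78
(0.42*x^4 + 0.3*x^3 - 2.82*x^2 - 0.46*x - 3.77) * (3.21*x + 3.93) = 1.3482*x^5 + 2.6136*x^4 - 7.8732*x^3 - 12.5592*x^2 - 13.9095*x - 14.8161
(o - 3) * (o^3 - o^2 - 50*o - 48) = o^4 - 4*o^3 - 47*o^2 + 102*o + 144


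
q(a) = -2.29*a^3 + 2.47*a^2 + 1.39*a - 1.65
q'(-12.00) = -1047.17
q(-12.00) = 4294.47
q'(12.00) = -928.61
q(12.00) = -3586.41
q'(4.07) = -92.31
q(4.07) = -109.47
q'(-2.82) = -67.17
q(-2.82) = 65.43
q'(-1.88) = -32.18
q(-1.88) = 19.68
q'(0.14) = 1.95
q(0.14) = -1.41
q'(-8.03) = -481.26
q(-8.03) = 1332.18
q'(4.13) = -95.39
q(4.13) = -115.10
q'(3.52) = -66.34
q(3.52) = -66.03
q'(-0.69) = -5.29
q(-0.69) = -0.68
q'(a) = -6.87*a^2 + 4.94*a + 1.39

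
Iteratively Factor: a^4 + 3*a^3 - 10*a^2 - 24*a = (a - 3)*(a^3 + 6*a^2 + 8*a) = (a - 3)*(a + 2)*(a^2 + 4*a) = a*(a - 3)*(a + 2)*(a + 4)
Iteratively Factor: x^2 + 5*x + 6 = (x + 2)*(x + 3)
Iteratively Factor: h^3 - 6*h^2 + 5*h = (h - 5)*(h^2 - h) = h*(h - 5)*(h - 1)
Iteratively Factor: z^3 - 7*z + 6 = (z + 3)*(z^2 - 3*z + 2) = (z - 2)*(z + 3)*(z - 1)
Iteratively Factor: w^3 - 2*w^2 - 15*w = (w)*(w^2 - 2*w - 15) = w*(w - 5)*(w + 3)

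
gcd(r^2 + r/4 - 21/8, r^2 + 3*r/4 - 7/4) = r + 7/4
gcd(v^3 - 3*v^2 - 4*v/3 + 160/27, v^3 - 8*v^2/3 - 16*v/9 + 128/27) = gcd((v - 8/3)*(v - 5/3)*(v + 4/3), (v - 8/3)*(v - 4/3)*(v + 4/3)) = v^2 - 4*v/3 - 32/9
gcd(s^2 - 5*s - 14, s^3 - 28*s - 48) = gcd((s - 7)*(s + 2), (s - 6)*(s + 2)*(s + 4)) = s + 2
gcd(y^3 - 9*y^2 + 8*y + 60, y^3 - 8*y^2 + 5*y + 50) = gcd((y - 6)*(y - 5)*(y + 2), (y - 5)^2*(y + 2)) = y^2 - 3*y - 10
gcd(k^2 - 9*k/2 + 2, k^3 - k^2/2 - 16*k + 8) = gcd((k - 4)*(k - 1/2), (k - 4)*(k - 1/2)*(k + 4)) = k^2 - 9*k/2 + 2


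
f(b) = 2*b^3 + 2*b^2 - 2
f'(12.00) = 912.00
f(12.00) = 3742.00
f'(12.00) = 912.00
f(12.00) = 3742.00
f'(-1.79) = 12.06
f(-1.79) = -7.06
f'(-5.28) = 146.15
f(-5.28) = -240.64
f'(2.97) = 64.81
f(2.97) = 68.04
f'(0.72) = 5.99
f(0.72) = -0.22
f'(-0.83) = 0.81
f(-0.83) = -1.77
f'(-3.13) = 46.26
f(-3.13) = -43.73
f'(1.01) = 10.16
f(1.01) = 2.10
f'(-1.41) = 6.29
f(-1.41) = -3.63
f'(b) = 6*b^2 + 4*b = 2*b*(3*b + 2)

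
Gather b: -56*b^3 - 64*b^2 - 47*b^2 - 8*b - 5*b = -56*b^3 - 111*b^2 - 13*b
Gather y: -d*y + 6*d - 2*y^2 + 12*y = 6*d - 2*y^2 + y*(12 - d)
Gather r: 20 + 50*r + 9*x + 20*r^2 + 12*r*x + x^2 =20*r^2 + r*(12*x + 50) + x^2 + 9*x + 20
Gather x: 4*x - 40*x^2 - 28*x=-40*x^2 - 24*x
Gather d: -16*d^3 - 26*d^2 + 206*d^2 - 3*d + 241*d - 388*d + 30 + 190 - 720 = -16*d^3 + 180*d^2 - 150*d - 500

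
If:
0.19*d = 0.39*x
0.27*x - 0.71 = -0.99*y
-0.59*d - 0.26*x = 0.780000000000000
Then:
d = -1.09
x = -0.53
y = 0.86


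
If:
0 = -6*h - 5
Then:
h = -5/6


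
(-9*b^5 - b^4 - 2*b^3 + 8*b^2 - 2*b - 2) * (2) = -18*b^5 - 2*b^4 - 4*b^3 + 16*b^2 - 4*b - 4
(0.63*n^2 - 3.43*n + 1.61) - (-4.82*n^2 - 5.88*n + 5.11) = 5.45*n^2 + 2.45*n - 3.5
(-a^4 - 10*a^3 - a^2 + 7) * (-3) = 3*a^4 + 30*a^3 + 3*a^2 - 21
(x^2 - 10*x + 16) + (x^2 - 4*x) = 2*x^2 - 14*x + 16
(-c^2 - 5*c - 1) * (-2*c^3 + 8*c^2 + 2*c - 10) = 2*c^5 + 2*c^4 - 40*c^3 - 8*c^2 + 48*c + 10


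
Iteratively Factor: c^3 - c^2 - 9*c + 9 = (c - 3)*(c^2 + 2*c - 3) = (c - 3)*(c - 1)*(c + 3)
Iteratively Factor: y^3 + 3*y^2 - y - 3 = (y - 1)*(y^2 + 4*y + 3) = (y - 1)*(y + 3)*(y + 1)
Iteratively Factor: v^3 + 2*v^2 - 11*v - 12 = (v + 4)*(v^2 - 2*v - 3) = (v - 3)*(v + 4)*(v + 1)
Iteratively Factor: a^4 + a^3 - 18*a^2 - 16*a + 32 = (a - 4)*(a^3 + 5*a^2 + 2*a - 8) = (a - 4)*(a + 4)*(a^2 + a - 2) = (a - 4)*(a + 2)*(a + 4)*(a - 1)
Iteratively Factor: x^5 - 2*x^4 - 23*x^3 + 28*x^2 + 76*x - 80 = (x - 5)*(x^4 + 3*x^3 - 8*x^2 - 12*x + 16) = (x - 5)*(x + 2)*(x^3 + x^2 - 10*x + 8) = (x - 5)*(x + 2)*(x + 4)*(x^2 - 3*x + 2) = (x - 5)*(x - 2)*(x + 2)*(x + 4)*(x - 1)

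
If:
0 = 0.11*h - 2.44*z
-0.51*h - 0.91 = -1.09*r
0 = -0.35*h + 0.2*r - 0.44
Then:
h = -1.06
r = 0.34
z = -0.05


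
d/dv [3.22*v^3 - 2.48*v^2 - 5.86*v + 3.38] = 9.66*v^2 - 4.96*v - 5.86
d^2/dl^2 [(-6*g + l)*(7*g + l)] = 2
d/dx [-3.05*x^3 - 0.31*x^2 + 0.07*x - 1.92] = -9.15*x^2 - 0.62*x + 0.07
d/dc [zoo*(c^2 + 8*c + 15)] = zoo*(c + 4)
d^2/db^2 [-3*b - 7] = 0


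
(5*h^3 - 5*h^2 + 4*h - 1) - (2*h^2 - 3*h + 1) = 5*h^3 - 7*h^2 + 7*h - 2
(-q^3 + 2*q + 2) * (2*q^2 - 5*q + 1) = -2*q^5 + 5*q^4 + 3*q^3 - 6*q^2 - 8*q + 2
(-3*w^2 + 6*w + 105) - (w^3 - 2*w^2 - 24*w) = -w^3 - w^2 + 30*w + 105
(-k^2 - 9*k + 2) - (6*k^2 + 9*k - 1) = -7*k^2 - 18*k + 3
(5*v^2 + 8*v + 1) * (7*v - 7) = 35*v^3 + 21*v^2 - 49*v - 7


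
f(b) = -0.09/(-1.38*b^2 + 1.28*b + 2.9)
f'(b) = -0.09*(2.76*b - 1.28)/(-1.38*b^2 + 1.28*b + 2.9)^2 = (0.1152 - 0.2484*b)/(-1.38*b^2 + 1.28*b + 2.9)^2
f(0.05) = -0.03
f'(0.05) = 0.01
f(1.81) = -0.13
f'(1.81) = -0.69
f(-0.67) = -0.06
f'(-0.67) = 0.14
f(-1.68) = 0.03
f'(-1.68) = 0.05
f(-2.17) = 0.01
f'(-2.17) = 0.02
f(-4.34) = 0.00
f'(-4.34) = 0.00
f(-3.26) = 0.01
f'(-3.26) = 0.00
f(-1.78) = 0.02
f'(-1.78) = 0.04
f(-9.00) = 0.00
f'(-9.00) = 0.00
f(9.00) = 0.00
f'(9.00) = -0.00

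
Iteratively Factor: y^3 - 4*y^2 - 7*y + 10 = (y + 2)*(y^2 - 6*y + 5) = (y - 1)*(y + 2)*(y - 5)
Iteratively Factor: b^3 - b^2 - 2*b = (b + 1)*(b^2 - 2*b) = (b - 2)*(b + 1)*(b)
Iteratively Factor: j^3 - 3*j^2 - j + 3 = (j - 3)*(j^2 - 1) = (j - 3)*(j + 1)*(j - 1)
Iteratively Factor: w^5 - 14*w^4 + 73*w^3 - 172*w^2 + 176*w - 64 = (w - 1)*(w^4 - 13*w^3 + 60*w^2 - 112*w + 64) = (w - 4)*(w - 1)*(w^3 - 9*w^2 + 24*w - 16) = (w - 4)*(w - 1)^2*(w^2 - 8*w + 16) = (w - 4)^2*(w - 1)^2*(w - 4)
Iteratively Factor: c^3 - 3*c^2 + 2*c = (c - 1)*(c^2 - 2*c) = c*(c - 1)*(c - 2)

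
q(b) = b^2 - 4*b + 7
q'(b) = 2*b - 4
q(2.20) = 3.04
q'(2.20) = 0.40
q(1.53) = 3.22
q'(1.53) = -0.94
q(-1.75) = 17.06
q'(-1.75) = -7.50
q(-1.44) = 14.83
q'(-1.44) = -6.88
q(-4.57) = 46.16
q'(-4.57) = -13.14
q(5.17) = 13.05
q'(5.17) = 6.34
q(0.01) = 6.96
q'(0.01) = -3.98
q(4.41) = 8.81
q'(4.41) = 4.82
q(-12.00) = 199.00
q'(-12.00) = -28.00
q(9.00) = 52.00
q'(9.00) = 14.00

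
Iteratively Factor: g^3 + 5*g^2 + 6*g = (g + 3)*(g^2 + 2*g) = g*(g + 3)*(g + 2)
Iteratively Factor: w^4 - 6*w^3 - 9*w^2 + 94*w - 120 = (w - 5)*(w^3 - w^2 - 14*w + 24) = (w - 5)*(w + 4)*(w^2 - 5*w + 6) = (w - 5)*(w - 2)*(w + 4)*(w - 3)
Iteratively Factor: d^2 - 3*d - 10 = (d + 2)*(d - 5)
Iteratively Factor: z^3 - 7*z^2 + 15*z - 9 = (z - 3)*(z^2 - 4*z + 3) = (z - 3)^2*(z - 1)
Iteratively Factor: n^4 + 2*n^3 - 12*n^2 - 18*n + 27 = (n - 3)*(n^3 + 5*n^2 + 3*n - 9) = (n - 3)*(n + 3)*(n^2 + 2*n - 3) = (n - 3)*(n + 3)^2*(n - 1)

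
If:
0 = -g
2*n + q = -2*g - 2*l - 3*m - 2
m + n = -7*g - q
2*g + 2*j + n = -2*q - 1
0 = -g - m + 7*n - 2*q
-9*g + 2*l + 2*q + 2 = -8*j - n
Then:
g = 0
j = 1/2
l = -2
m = 18/17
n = -2/17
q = -16/17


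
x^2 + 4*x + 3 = (x + 1)*(x + 3)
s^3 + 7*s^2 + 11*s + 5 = (s + 1)^2*(s + 5)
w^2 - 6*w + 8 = (w - 4)*(w - 2)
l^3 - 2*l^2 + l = l*(l - 1)^2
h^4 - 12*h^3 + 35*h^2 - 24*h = h*(h - 8)*(h - 3)*(h - 1)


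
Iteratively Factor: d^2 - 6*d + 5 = (d - 5)*(d - 1)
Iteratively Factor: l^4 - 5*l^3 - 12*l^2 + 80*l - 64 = (l - 4)*(l^3 - l^2 - 16*l + 16) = (l - 4)*(l - 1)*(l^2 - 16) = (l - 4)^2*(l - 1)*(l + 4)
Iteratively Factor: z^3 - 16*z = (z - 4)*(z^2 + 4*z) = (z - 4)*(z + 4)*(z)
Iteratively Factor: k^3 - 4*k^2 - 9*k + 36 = (k - 4)*(k^2 - 9) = (k - 4)*(k + 3)*(k - 3)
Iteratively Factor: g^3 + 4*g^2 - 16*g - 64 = (g + 4)*(g^2 - 16) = (g - 4)*(g + 4)*(g + 4)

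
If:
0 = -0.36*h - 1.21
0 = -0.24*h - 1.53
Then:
No Solution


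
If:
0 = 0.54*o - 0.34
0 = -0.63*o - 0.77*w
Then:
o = 0.63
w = -0.52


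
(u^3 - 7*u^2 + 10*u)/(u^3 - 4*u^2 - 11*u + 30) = u/(u + 3)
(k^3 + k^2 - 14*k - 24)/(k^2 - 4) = (k^2 - k - 12)/(k - 2)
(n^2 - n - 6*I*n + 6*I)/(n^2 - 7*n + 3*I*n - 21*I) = (n^2 - n - 6*I*n + 6*I)/(n^2 - 7*n + 3*I*n - 21*I)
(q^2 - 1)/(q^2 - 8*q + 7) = (q + 1)/(q - 7)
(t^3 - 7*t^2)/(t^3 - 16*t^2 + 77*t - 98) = t^2/(t^2 - 9*t + 14)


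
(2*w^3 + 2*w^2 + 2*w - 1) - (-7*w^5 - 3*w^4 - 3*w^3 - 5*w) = 7*w^5 + 3*w^4 + 5*w^3 + 2*w^2 + 7*w - 1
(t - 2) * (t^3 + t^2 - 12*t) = t^4 - t^3 - 14*t^2 + 24*t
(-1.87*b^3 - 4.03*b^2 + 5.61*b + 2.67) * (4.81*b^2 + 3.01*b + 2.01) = -8.9947*b^5 - 25.013*b^4 + 11.0951*b^3 + 21.6285*b^2 + 19.3128*b + 5.3667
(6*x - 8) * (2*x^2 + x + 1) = 12*x^3 - 10*x^2 - 2*x - 8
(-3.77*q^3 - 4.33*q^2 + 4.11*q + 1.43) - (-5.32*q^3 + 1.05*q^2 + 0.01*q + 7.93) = 1.55*q^3 - 5.38*q^2 + 4.1*q - 6.5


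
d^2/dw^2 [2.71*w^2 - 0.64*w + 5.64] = 5.42000000000000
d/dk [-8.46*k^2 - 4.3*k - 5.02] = -16.92*k - 4.3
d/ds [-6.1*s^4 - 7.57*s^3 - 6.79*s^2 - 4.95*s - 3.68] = -24.4*s^3 - 22.71*s^2 - 13.58*s - 4.95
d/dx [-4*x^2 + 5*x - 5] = 5 - 8*x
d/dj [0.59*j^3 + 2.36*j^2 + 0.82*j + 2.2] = 1.77*j^2 + 4.72*j + 0.82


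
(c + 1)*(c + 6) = c^2 + 7*c + 6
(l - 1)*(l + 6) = l^2 + 5*l - 6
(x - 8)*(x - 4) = x^2 - 12*x + 32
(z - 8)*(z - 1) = z^2 - 9*z + 8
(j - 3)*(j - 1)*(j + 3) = j^3 - j^2 - 9*j + 9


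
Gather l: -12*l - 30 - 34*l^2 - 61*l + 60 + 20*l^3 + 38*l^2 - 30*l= 20*l^3 + 4*l^2 - 103*l + 30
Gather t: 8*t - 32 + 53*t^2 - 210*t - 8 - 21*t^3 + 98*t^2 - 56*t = -21*t^3 + 151*t^2 - 258*t - 40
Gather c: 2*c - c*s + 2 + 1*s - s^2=c*(2 - s) - s^2 + s + 2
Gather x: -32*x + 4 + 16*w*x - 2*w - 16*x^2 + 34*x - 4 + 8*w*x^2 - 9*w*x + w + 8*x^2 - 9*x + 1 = -w + x^2*(8*w - 8) + x*(7*w - 7) + 1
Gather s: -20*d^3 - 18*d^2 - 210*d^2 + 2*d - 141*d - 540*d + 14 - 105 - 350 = -20*d^3 - 228*d^2 - 679*d - 441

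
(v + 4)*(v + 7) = v^2 + 11*v + 28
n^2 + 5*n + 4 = (n + 1)*(n + 4)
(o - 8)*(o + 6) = o^2 - 2*o - 48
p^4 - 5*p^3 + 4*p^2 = p^2*(p - 4)*(p - 1)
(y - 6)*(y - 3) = y^2 - 9*y + 18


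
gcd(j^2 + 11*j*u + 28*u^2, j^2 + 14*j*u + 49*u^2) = j + 7*u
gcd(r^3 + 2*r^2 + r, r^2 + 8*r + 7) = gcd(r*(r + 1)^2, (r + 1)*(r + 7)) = r + 1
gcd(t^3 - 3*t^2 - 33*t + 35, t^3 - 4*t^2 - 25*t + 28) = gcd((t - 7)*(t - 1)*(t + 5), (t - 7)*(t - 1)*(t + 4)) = t^2 - 8*t + 7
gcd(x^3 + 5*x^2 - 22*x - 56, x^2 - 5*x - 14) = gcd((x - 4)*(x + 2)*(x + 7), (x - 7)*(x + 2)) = x + 2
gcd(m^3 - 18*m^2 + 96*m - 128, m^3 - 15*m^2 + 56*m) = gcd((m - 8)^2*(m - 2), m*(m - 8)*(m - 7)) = m - 8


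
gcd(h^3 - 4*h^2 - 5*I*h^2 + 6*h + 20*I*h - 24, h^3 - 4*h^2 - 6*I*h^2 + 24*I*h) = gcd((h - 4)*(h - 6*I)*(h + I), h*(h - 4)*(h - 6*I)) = h^2 + h*(-4 - 6*I) + 24*I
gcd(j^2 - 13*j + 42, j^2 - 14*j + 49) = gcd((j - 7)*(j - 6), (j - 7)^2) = j - 7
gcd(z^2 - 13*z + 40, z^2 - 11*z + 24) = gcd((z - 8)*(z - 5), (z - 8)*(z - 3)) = z - 8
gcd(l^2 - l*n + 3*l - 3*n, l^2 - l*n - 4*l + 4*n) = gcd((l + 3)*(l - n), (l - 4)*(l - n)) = l - n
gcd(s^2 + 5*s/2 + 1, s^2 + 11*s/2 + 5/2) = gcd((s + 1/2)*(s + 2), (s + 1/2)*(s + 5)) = s + 1/2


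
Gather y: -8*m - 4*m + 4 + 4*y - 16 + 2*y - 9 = -12*m + 6*y - 21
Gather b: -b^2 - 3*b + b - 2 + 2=-b^2 - 2*b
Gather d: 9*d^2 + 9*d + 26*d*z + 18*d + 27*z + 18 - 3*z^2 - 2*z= 9*d^2 + d*(26*z + 27) - 3*z^2 + 25*z + 18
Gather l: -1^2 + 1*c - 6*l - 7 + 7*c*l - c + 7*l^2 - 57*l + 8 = 7*l^2 + l*(7*c - 63)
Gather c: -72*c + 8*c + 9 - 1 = 8 - 64*c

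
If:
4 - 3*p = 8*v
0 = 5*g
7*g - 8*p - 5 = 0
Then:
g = 0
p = -5/8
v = 47/64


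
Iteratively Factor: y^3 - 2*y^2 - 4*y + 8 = (y + 2)*(y^2 - 4*y + 4) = (y - 2)*(y + 2)*(y - 2)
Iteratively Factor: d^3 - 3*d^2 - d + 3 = (d + 1)*(d^2 - 4*d + 3) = (d - 3)*(d + 1)*(d - 1)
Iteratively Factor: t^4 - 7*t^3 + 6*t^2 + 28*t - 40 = (t - 2)*(t^3 - 5*t^2 - 4*t + 20) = (t - 2)*(t + 2)*(t^2 - 7*t + 10) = (t - 2)^2*(t + 2)*(t - 5)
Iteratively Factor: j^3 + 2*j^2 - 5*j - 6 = (j + 3)*(j^2 - j - 2) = (j - 2)*(j + 3)*(j + 1)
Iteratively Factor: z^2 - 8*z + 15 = (z - 5)*(z - 3)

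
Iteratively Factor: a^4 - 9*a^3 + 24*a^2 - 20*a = (a - 2)*(a^3 - 7*a^2 + 10*a) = (a - 5)*(a - 2)*(a^2 - 2*a) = a*(a - 5)*(a - 2)*(a - 2)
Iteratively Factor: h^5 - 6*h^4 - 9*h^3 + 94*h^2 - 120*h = (h + 4)*(h^4 - 10*h^3 + 31*h^2 - 30*h) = (h - 2)*(h + 4)*(h^3 - 8*h^2 + 15*h) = (h - 3)*(h - 2)*(h + 4)*(h^2 - 5*h) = h*(h - 3)*(h - 2)*(h + 4)*(h - 5)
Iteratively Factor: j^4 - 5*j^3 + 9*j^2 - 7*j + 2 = (j - 1)*(j^3 - 4*j^2 + 5*j - 2) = (j - 2)*(j - 1)*(j^2 - 2*j + 1) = (j - 2)*(j - 1)^2*(j - 1)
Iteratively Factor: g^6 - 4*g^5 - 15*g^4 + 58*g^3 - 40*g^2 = (g)*(g^5 - 4*g^4 - 15*g^3 + 58*g^2 - 40*g) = g*(g + 4)*(g^4 - 8*g^3 + 17*g^2 - 10*g) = g^2*(g + 4)*(g^3 - 8*g^2 + 17*g - 10) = g^2*(g - 2)*(g + 4)*(g^2 - 6*g + 5) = g^2*(g - 5)*(g - 2)*(g + 4)*(g - 1)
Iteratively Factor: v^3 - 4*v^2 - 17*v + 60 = (v - 5)*(v^2 + v - 12) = (v - 5)*(v - 3)*(v + 4)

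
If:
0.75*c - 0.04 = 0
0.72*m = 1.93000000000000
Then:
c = 0.05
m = 2.68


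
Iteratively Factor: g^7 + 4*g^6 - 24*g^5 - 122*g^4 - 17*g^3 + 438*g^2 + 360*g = (g - 2)*(g^6 + 6*g^5 - 12*g^4 - 146*g^3 - 309*g^2 - 180*g) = (g - 2)*(g + 3)*(g^5 + 3*g^4 - 21*g^3 - 83*g^2 - 60*g) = (g - 5)*(g - 2)*(g + 3)*(g^4 + 8*g^3 + 19*g^2 + 12*g) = (g - 5)*(g - 2)*(g + 3)^2*(g^3 + 5*g^2 + 4*g) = g*(g - 5)*(g - 2)*(g + 3)^2*(g^2 + 5*g + 4) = g*(g - 5)*(g - 2)*(g + 3)^2*(g + 4)*(g + 1)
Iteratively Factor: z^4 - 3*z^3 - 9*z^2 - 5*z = (z + 1)*(z^3 - 4*z^2 - 5*z) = z*(z + 1)*(z^2 - 4*z - 5) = z*(z - 5)*(z + 1)*(z + 1)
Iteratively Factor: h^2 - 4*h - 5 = (h + 1)*(h - 5)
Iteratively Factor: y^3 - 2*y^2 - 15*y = (y + 3)*(y^2 - 5*y) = y*(y + 3)*(y - 5)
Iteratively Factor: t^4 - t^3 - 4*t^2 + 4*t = (t)*(t^3 - t^2 - 4*t + 4) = t*(t - 1)*(t^2 - 4) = t*(t - 1)*(t + 2)*(t - 2)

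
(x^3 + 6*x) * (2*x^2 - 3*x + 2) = 2*x^5 - 3*x^4 + 14*x^3 - 18*x^2 + 12*x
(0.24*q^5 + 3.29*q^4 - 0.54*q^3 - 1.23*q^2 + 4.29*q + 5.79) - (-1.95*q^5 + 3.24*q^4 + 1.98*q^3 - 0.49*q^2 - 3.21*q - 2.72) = 2.19*q^5 + 0.0499999999999998*q^4 - 2.52*q^3 - 0.74*q^2 + 7.5*q + 8.51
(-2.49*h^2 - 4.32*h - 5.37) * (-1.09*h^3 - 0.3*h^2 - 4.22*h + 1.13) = 2.7141*h^5 + 5.4558*h^4 + 17.6571*h^3 + 17.0277*h^2 + 17.7798*h - 6.0681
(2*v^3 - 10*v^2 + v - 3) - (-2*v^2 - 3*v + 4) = 2*v^3 - 8*v^2 + 4*v - 7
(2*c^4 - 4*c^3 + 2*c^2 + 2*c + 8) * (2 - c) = -2*c^5 + 8*c^4 - 10*c^3 + 2*c^2 - 4*c + 16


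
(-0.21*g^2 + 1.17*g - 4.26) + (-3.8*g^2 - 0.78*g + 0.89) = -4.01*g^2 + 0.39*g - 3.37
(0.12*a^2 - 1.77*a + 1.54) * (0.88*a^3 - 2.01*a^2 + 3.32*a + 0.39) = 0.1056*a^5 - 1.7988*a^4 + 5.3113*a^3 - 8.925*a^2 + 4.4225*a + 0.6006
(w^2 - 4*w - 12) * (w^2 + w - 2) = w^4 - 3*w^3 - 18*w^2 - 4*w + 24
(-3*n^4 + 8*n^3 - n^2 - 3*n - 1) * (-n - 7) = 3*n^5 + 13*n^4 - 55*n^3 + 10*n^2 + 22*n + 7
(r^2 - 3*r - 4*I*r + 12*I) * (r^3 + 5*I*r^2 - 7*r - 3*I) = r^5 - 3*r^4 + I*r^4 + 13*r^3 - 3*I*r^3 - 39*r^2 + 25*I*r^2 - 12*r - 75*I*r + 36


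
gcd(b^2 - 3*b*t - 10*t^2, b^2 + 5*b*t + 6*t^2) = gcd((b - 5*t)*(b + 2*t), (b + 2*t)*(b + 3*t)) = b + 2*t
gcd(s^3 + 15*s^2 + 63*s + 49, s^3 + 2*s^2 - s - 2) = s + 1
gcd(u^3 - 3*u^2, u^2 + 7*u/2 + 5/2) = 1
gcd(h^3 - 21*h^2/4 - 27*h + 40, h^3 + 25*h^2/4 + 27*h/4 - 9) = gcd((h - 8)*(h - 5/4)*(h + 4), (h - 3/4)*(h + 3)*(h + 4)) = h + 4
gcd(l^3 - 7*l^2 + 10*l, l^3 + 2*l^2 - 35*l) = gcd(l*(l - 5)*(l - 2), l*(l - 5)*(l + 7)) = l^2 - 5*l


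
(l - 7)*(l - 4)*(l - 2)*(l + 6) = l^4 - 7*l^3 - 28*l^2 + 244*l - 336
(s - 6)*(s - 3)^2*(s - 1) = s^4 - 13*s^3 + 57*s^2 - 99*s + 54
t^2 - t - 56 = (t - 8)*(t + 7)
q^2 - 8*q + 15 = (q - 5)*(q - 3)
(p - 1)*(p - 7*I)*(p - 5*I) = p^3 - p^2 - 12*I*p^2 - 35*p + 12*I*p + 35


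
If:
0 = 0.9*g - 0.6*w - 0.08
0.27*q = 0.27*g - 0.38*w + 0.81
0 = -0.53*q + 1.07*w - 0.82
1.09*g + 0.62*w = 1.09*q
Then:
No Solution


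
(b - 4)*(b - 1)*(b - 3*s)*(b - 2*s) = b^4 - 5*b^3*s - 5*b^3 + 6*b^2*s^2 + 25*b^2*s + 4*b^2 - 30*b*s^2 - 20*b*s + 24*s^2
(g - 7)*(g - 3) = g^2 - 10*g + 21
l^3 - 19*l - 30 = (l - 5)*(l + 2)*(l + 3)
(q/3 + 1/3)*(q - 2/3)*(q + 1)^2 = q^4/3 + 7*q^3/9 + q^2/3 - q/3 - 2/9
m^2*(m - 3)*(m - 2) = m^4 - 5*m^3 + 6*m^2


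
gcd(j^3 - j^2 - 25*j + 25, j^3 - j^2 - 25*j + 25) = j^3 - j^2 - 25*j + 25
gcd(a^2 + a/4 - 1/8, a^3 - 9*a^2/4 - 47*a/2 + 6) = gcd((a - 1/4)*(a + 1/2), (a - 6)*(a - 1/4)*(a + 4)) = a - 1/4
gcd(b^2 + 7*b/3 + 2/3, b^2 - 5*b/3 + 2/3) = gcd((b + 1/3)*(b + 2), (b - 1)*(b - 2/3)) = 1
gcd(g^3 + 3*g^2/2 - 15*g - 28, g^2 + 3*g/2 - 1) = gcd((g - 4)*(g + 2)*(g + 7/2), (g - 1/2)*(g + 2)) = g + 2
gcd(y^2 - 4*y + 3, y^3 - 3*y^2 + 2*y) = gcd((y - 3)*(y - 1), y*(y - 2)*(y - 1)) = y - 1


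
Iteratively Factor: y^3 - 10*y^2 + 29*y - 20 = (y - 1)*(y^2 - 9*y + 20) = (y - 5)*(y - 1)*(y - 4)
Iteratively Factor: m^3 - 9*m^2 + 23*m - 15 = (m - 1)*(m^2 - 8*m + 15) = (m - 5)*(m - 1)*(m - 3)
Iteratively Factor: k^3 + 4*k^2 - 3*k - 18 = (k - 2)*(k^2 + 6*k + 9) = (k - 2)*(k + 3)*(k + 3)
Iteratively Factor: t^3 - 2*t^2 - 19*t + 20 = (t - 5)*(t^2 + 3*t - 4) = (t - 5)*(t + 4)*(t - 1)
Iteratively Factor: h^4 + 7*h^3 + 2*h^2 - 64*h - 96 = (h + 2)*(h^3 + 5*h^2 - 8*h - 48) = (h + 2)*(h + 4)*(h^2 + h - 12) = (h - 3)*(h + 2)*(h + 4)*(h + 4)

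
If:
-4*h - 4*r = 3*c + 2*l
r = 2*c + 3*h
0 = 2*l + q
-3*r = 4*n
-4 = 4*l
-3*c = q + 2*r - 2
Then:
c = -6/23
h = 7/23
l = -1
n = -27/92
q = 2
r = 9/23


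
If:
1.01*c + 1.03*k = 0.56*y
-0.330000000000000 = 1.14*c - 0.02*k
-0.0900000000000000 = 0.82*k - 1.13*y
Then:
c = -0.28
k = 0.53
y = 0.46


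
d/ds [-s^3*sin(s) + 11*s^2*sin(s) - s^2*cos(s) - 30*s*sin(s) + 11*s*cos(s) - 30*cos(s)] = -s^3*cos(s) - 2*s^2*sin(s) + 11*s^2*cos(s) + 11*s*sin(s) - 32*s*cos(s) + 11*cos(s)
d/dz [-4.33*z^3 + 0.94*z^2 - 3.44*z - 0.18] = -12.99*z^2 + 1.88*z - 3.44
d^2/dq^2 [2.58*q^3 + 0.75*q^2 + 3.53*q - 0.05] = 15.48*q + 1.5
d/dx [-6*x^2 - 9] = -12*x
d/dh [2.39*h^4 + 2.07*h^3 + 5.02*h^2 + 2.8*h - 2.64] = 9.56*h^3 + 6.21*h^2 + 10.04*h + 2.8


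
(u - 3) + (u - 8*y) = 2*u - 8*y - 3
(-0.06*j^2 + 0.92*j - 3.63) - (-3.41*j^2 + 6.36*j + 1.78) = 3.35*j^2 - 5.44*j - 5.41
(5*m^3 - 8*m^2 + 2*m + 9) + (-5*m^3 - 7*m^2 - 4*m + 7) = -15*m^2 - 2*m + 16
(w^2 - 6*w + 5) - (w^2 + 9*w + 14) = -15*w - 9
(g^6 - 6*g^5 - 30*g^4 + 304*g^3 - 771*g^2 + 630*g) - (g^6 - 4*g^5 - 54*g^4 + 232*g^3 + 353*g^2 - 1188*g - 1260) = -2*g^5 + 24*g^4 + 72*g^3 - 1124*g^2 + 1818*g + 1260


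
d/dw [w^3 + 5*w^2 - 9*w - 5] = 3*w^2 + 10*w - 9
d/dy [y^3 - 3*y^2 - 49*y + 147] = 3*y^2 - 6*y - 49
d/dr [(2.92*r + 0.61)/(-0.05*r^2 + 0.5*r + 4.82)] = (0.146*r^2 + 0.0609999999999999*r + 13.7694)/(0.0025*r^4 - 0.05*r^3 - 0.232*r^2 + 4.82*r + 23.2324)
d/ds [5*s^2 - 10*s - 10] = 10*s - 10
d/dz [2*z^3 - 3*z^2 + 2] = 6*z*(z - 1)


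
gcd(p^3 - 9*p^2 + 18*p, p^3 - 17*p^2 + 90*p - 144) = p^2 - 9*p + 18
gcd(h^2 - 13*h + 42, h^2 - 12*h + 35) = h - 7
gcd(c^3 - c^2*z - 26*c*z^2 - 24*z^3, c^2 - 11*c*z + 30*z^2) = -c + 6*z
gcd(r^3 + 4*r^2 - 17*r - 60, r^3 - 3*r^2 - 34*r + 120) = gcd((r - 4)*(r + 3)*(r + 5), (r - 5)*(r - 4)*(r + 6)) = r - 4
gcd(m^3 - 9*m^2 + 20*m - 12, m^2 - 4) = m - 2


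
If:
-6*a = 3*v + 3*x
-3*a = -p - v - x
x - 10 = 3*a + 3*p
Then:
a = x/18 - 5/9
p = 5*x/18 - 25/9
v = 10/9 - 10*x/9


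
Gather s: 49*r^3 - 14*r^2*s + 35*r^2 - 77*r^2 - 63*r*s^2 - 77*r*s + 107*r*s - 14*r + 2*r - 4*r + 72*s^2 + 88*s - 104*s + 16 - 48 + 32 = 49*r^3 - 42*r^2 - 16*r + s^2*(72 - 63*r) + s*(-14*r^2 + 30*r - 16)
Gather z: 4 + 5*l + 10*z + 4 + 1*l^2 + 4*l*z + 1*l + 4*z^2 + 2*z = l^2 + 6*l + 4*z^2 + z*(4*l + 12) + 8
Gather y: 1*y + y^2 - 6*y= y^2 - 5*y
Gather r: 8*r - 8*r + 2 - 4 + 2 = 0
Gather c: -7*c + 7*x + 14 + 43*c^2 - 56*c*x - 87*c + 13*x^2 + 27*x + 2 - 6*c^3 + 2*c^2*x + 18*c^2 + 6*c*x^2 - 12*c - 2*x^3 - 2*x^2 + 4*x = -6*c^3 + c^2*(2*x + 61) + c*(6*x^2 - 56*x - 106) - 2*x^3 + 11*x^2 + 38*x + 16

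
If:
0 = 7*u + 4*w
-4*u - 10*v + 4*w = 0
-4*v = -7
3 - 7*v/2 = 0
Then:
No Solution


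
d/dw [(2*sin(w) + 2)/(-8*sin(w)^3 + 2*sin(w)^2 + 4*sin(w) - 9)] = 2*(16*sin(w)^3 + 22*sin(w)^2 - 4*sin(w) - 13)*cos(w)/(2*sin(w) - 2*sin(3*w) + cos(2*w) + 8)^2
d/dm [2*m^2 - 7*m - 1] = 4*m - 7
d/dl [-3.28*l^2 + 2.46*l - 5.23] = 2.46 - 6.56*l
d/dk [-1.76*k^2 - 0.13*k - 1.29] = -3.52*k - 0.13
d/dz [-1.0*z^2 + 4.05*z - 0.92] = 4.05 - 2.0*z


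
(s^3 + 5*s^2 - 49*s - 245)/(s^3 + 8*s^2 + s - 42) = (s^2 - 2*s - 35)/(s^2 + s - 6)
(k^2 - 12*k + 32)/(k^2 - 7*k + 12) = (k - 8)/(k - 3)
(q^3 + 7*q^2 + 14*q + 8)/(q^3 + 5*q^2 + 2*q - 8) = (q + 1)/(q - 1)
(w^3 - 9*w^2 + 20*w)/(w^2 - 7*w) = (w^2 - 9*w + 20)/(w - 7)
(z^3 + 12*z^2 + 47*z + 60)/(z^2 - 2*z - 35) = (z^2 + 7*z + 12)/(z - 7)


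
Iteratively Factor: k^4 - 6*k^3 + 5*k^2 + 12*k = (k + 1)*(k^3 - 7*k^2 + 12*k) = (k - 3)*(k + 1)*(k^2 - 4*k) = k*(k - 3)*(k + 1)*(k - 4)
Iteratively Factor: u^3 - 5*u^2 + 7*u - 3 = (u - 1)*(u^2 - 4*u + 3) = (u - 1)^2*(u - 3)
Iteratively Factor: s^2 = (s)*(s)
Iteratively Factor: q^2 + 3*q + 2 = (q + 2)*(q + 1)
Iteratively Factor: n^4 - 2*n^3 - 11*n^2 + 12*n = (n + 3)*(n^3 - 5*n^2 + 4*n) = (n - 4)*(n + 3)*(n^2 - n) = (n - 4)*(n - 1)*(n + 3)*(n)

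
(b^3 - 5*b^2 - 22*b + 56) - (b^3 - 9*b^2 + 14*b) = 4*b^2 - 36*b + 56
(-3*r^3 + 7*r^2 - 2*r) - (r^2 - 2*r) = -3*r^3 + 6*r^2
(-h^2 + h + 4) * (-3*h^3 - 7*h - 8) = 3*h^5 - 3*h^4 - 5*h^3 + h^2 - 36*h - 32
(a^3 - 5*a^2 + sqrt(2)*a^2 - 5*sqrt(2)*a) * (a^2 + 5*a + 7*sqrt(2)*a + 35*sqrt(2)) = a^5 + 8*sqrt(2)*a^4 - 11*a^3 - 200*sqrt(2)*a^2 - 350*a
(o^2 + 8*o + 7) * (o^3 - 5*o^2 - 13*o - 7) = o^5 + 3*o^4 - 46*o^3 - 146*o^2 - 147*o - 49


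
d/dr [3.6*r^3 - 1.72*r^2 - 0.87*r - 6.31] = 10.8*r^2 - 3.44*r - 0.87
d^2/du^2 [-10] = 0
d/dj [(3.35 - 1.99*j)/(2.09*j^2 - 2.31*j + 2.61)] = (4.1591*j^2 - 14.003*j + 2.5446)/(4.3681*j^4 - 9.6558*j^3 + 16.2459*j^2 - 12.0582*j + 6.8121)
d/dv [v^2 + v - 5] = 2*v + 1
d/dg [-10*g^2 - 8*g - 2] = -20*g - 8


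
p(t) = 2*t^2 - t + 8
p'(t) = 4*t - 1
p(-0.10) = 8.12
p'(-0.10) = -1.40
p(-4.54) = 53.76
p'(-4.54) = -19.16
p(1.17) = 9.57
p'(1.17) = 3.68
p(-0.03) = 8.03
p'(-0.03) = -1.12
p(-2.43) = 22.24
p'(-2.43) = -10.72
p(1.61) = 11.57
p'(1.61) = 5.44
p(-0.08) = 8.09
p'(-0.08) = -1.32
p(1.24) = 9.84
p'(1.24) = 3.96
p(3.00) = 23.00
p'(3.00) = 11.00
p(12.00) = 284.00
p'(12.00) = 47.00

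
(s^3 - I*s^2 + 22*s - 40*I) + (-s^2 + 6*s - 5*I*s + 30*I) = s^3 - s^2 - I*s^2 + 28*s - 5*I*s - 10*I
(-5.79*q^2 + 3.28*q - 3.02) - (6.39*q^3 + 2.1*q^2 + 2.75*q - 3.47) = -6.39*q^3 - 7.89*q^2 + 0.53*q + 0.45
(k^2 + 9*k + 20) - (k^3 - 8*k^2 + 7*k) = -k^3 + 9*k^2 + 2*k + 20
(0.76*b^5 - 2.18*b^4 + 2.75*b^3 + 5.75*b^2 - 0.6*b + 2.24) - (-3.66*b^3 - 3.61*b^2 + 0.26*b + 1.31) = 0.76*b^5 - 2.18*b^4 + 6.41*b^3 + 9.36*b^2 - 0.86*b + 0.93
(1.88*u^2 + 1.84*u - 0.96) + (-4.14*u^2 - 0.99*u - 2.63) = -2.26*u^2 + 0.85*u - 3.59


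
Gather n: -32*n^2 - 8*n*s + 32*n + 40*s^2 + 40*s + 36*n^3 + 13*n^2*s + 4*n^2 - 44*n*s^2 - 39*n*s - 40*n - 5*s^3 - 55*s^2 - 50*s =36*n^3 + n^2*(13*s - 28) + n*(-44*s^2 - 47*s - 8) - 5*s^3 - 15*s^2 - 10*s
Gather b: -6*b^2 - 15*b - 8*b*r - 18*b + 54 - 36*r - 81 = -6*b^2 + b*(-8*r - 33) - 36*r - 27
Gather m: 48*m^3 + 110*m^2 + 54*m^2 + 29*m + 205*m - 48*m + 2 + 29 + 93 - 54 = 48*m^3 + 164*m^2 + 186*m + 70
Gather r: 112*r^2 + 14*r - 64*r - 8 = 112*r^2 - 50*r - 8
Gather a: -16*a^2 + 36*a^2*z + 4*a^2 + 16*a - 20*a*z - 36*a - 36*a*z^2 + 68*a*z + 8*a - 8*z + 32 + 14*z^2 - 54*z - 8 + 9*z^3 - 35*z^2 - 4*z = a^2*(36*z - 12) + a*(-36*z^2 + 48*z - 12) + 9*z^3 - 21*z^2 - 66*z + 24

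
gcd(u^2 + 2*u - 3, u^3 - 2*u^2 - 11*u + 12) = u^2 + 2*u - 3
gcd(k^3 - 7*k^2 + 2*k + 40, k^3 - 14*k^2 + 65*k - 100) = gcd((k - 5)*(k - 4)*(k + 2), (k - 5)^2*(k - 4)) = k^2 - 9*k + 20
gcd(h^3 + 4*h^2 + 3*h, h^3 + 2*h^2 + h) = h^2 + h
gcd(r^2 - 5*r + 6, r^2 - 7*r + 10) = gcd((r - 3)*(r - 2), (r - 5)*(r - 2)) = r - 2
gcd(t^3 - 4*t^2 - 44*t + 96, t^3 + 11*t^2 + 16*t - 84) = t^2 + 4*t - 12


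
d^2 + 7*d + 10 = (d + 2)*(d + 5)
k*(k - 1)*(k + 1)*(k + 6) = k^4 + 6*k^3 - k^2 - 6*k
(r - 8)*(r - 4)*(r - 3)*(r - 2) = r^4 - 17*r^3 + 98*r^2 - 232*r + 192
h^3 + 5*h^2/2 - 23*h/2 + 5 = (h - 2)*(h - 1/2)*(h + 5)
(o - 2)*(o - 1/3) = o^2 - 7*o/3 + 2/3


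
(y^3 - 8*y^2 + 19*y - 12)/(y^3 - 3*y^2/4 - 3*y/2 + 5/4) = 4*(y^2 - 7*y + 12)/(4*y^2 + y - 5)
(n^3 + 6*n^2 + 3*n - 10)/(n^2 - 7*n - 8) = (-n^3 - 6*n^2 - 3*n + 10)/(-n^2 + 7*n + 8)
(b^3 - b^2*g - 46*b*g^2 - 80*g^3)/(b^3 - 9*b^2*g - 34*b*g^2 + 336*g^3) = (b^2 + 7*b*g + 10*g^2)/(b^2 - b*g - 42*g^2)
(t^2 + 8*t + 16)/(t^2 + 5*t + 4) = (t + 4)/(t + 1)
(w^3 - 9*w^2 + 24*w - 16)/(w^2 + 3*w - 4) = (w^2 - 8*w + 16)/(w + 4)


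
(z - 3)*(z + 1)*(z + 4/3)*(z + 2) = z^4 + 4*z^3/3 - 7*z^2 - 46*z/3 - 8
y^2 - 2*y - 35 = (y - 7)*(y + 5)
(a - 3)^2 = a^2 - 6*a + 9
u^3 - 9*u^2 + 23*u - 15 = (u - 5)*(u - 3)*(u - 1)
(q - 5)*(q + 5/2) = q^2 - 5*q/2 - 25/2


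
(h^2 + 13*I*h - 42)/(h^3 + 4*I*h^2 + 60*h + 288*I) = (h + 7*I)/(h^2 - 2*I*h + 48)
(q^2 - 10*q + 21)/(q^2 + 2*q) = (q^2 - 10*q + 21)/(q*(q + 2))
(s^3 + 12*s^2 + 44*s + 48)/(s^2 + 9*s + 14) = (s^2 + 10*s + 24)/(s + 7)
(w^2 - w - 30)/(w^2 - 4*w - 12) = (w + 5)/(w + 2)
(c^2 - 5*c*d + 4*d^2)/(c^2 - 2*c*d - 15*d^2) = (-c^2 + 5*c*d - 4*d^2)/(-c^2 + 2*c*d + 15*d^2)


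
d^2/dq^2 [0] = 0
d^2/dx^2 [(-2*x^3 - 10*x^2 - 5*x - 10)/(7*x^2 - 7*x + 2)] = 46*(-35*x^3 - 42*x^2 + 72*x - 20)/(343*x^6 - 1029*x^5 + 1323*x^4 - 931*x^3 + 378*x^2 - 84*x + 8)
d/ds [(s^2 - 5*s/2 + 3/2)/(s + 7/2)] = (4*s^2 + 28*s - 41)/(4*s^2 + 28*s + 49)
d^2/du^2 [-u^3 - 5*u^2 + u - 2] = -6*u - 10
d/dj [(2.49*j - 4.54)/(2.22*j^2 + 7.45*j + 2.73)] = (-5.5278*j^2 + 20.1576*j + 40.6207)/(4.9284*j^4 + 33.078*j^3 + 67.6237*j^2 + 40.677*j + 7.4529)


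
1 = 1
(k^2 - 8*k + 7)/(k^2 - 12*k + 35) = (k - 1)/(k - 5)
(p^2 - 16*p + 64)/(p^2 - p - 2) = (-p^2 + 16*p - 64)/(-p^2 + p + 2)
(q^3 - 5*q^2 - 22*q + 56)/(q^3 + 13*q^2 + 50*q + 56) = (q^2 - 9*q + 14)/(q^2 + 9*q + 14)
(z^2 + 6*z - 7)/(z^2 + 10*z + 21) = (z - 1)/(z + 3)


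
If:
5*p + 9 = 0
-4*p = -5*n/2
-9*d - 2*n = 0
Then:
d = 16/25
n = -72/25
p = -9/5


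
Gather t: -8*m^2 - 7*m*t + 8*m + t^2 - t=-8*m^2 + 8*m + t^2 + t*(-7*m - 1)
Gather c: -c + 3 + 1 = 4 - c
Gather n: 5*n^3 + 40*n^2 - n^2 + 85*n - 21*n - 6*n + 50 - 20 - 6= 5*n^3 + 39*n^2 + 58*n + 24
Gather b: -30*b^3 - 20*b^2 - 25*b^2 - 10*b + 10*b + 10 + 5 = -30*b^3 - 45*b^2 + 15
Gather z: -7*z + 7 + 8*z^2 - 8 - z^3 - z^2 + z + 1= -z^3 + 7*z^2 - 6*z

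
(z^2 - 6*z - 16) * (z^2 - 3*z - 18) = z^4 - 9*z^3 - 16*z^2 + 156*z + 288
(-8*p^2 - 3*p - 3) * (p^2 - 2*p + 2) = -8*p^4 + 13*p^3 - 13*p^2 - 6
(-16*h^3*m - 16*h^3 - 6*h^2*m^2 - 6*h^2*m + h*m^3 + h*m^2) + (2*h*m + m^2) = -16*h^3*m - 16*h^3 - 6*h^2*m^2 - 6*h^2*m + h*m^3 + h*m^2 + 2*h*m + m^2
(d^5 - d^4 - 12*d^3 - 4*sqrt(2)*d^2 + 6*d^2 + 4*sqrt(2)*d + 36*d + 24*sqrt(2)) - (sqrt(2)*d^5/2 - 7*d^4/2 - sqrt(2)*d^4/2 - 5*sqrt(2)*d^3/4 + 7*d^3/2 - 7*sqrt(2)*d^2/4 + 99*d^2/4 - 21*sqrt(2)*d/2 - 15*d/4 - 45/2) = -sqrt(2)*d^5/2 + d^5 + sqrt(2)*d^4/2 + 5*d^4/2 - 31*d^3/2 + 5*sqrt(2)*d^3/4 - 75*d^2/4 - 9*sqrt(2)*d^2/4 + 29*sqrt(2)*d/2 + 159*d/4 + 45/2 + 24*sqrt(2)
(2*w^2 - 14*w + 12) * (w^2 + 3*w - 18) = 2*w^4 - 8*w^3 - 66*w^2 + 288*w - 216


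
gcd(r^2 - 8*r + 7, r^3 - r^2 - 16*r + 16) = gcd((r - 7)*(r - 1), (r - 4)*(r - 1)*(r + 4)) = r - 1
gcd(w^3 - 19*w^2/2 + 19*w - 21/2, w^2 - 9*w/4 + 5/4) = w - 1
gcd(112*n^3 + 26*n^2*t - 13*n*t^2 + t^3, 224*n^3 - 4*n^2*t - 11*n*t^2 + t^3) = 56*n^2 - 15*n*t + t^2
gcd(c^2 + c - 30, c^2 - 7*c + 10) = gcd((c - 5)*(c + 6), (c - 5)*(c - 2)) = c - 5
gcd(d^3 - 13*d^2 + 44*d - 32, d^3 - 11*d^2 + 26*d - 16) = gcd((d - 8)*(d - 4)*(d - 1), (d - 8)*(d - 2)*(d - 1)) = d^2 - 9*d + 8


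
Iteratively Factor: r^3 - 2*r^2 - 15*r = (r - 5)*(r^2 + 3*r) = r*(r - 5)*(r + 3)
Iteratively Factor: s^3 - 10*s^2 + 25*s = (s)*(s^2 - 10*s + 25) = s*(s - 5)*(s - 5)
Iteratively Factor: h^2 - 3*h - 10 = (h - 5)*(h + 2)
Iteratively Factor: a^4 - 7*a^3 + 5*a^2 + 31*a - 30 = (a - 1)*(a^3 - 6*a^2 - a + 30) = (a - 3)*(a - 1)*(a^2 - 3*a - 10) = (a - 5)*(a - 3)*(a - 1)*(a + 2)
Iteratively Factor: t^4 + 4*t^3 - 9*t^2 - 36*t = (t + 3)*(t^3 + t^2 - 12*t) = (t - 3)*(t + 3)*(t^2 + 4*t) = (t - 3)*(t + 3)*(t + 4)*(t)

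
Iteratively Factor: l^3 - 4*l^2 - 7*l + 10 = (l - 1)*(l^2 - 3*l - 10) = (l - 5)*(l - 1)*(l + 2)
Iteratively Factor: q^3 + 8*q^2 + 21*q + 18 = (q + 3)*(q^2 + 5*q + 6) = (q + 2)*(q + 3)*(q + 3)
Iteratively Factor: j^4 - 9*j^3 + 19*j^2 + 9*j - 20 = (j - 5)*(j^3 - 4*j^2 - j + 4) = (j - 5)*(j - 4)*(j^2 - 1) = (j - 5)*(j - 4)*(j - 1)*(j + 1)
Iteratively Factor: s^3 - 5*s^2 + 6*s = (s - 3)*(s^2 - 2*s) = (s - 3)*(s - 2)*(s)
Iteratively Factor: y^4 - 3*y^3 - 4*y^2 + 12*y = (y - 2)*(y^3 - y^2 - 6*y) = (y - 3)*(y - 2)*(y^2 + 2*y) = (y - 3)*(y - 2)*(y + 2)*(y)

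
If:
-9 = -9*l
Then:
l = 1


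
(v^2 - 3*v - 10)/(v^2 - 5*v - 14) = (v - 5)/(v - 7)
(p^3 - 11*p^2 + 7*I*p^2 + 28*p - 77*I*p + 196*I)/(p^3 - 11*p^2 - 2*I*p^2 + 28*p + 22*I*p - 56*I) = (p + 7*I)/(p - 2*I)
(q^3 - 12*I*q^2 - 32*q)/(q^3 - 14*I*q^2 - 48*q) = (q - 4*I)/(q - 6*I)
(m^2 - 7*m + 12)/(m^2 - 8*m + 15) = (m - 4)/(m - 5)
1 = 1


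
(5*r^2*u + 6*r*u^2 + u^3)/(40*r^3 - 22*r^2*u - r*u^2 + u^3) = u*(r + u)/(8*r^2 - 6*r*u + u^2)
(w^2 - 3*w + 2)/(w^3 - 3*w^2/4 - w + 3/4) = 4*(w - 2)/(4*w^2 + w - 3)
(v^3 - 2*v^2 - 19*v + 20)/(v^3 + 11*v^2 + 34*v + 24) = (v^2 - 6*v + 5)/(v^2 + 7*v + 6)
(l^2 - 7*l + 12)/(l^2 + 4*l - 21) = (l - 4)/(l + 7)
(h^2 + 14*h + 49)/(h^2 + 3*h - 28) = (h + 7)/(h - 4)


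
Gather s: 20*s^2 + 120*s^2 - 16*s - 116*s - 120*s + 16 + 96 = 140*s^2 - 252*s + 112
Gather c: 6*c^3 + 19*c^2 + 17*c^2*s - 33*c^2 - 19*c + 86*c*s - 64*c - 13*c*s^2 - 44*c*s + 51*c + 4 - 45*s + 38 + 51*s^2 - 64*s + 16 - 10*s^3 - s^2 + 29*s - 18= 6*c^3 + c^2*(17*s - 14) + c*(-13*s^2 + 42*s - 32) - 10*s^3 + 50*s^2 - 80*s + 40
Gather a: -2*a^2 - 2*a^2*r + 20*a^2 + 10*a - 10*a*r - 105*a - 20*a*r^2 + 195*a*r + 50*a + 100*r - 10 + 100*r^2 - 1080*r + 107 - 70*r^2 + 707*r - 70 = a^2*(18 - 2*r) + a*(-20*r^2 + 185*r - 45) + 30*r^2 - 273*r + 27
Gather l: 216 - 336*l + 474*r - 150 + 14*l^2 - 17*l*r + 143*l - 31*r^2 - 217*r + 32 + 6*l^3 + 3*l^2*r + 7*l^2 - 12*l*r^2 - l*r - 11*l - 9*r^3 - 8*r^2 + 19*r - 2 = 6*l^3 + l^2*(3*r + 21) + l*(-12*r^2 - 18*r - 204) - 9*r^3 - 39*r^2 + 276*r + 96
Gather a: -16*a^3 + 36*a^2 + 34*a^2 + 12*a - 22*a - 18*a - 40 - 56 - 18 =-16*a^3 + 70*a^2 - 28*a - 114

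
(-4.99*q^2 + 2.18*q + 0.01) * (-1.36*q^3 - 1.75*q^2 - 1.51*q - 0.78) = 6.7864*q^5 + 5.7677*q^4 + 3.7063*q^3 + 0.5829*q^2 - 1.7155*q - 0.0078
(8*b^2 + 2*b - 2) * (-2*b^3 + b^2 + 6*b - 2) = -16*b^5 + 4*b^4 + 54*b^3 - 6*b^2 - 16*b + 4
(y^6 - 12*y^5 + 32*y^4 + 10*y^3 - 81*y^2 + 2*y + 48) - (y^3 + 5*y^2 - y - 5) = y^6 - 12*y^5 + 32*y^4 + 9*y^3 - 86*y^2 + 3*y + 53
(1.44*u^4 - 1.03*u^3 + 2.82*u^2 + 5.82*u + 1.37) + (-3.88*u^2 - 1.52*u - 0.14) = 1.44*u^4 - 1.03*u^3 - 1.06*u^2 + 4.3*u + 1.23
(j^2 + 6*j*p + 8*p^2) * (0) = 0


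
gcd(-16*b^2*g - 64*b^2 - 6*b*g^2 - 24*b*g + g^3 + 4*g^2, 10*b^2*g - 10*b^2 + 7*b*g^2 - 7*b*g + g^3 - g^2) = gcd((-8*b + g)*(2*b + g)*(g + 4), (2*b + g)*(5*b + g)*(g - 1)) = 2*b + g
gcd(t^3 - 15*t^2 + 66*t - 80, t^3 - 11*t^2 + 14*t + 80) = t^2 - 13*t + 40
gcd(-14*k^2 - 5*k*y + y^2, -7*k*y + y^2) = -7*k + y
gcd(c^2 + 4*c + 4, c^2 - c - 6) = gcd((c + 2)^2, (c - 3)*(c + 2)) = c + 2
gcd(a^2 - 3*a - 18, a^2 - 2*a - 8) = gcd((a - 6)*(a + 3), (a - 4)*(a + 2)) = 1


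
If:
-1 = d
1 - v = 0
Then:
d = -1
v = 1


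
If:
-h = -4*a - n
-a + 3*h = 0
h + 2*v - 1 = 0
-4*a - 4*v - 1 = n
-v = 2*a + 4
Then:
No Solution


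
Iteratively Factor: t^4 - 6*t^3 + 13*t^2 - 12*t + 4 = (t - 1)*(t^3 - 5*t^2 + 8*t - 4) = (t - 1)^2*(t^2 - 4*t + 4) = (t - 2)*(t - 1)^2*(t - 2)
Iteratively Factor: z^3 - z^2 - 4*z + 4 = (z + 2)*(z^2 - 3*z + 2) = (z - 2)*(z + 2)*(z - 1)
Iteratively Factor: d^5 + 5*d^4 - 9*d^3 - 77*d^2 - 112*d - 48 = (d + 3)*(d^4 + 2*d^3 - 15*d^2 - 32*d - 16) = (d + 3)*(d + 4)*(d^3 - 2*d^2 - 7*d - 4) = (d - 4)*(d + 3)*(d + 4)*(d^2 + 2*d + 1) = (d - 4)*(d + 1)*(d + 3)*(d + 4)*(d + 1)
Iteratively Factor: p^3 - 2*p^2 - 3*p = (p + 1)*(p^2 - 3*p) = p*(p + 1)*(p - 3)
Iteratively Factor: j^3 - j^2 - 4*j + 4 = (j - 2)*(j^2 + j - 2) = (j - 2)*(j + 2)*(j - 1)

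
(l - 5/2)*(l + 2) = l^2 - l/2 - 5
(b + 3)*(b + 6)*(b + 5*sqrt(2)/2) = b^3 + 5*sqrt(2)*b^2/2 + 9*b^2 + 18*b + 45*sqrt(2)*b/2 + 45*sqrt(2)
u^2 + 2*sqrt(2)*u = u*(u + 2*sqrt(2))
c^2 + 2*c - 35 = (c - 5)*(c + 7)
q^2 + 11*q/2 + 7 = (q + 2)*(q + 7/2)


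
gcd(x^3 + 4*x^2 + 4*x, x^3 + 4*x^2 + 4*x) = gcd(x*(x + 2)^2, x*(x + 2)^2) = x^3 + 4*x^2 + 4*x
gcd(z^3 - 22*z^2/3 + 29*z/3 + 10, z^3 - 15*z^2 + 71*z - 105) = z^2 - 8*z + 15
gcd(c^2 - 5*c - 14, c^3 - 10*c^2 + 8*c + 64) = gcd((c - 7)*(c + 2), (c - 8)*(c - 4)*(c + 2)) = c + 2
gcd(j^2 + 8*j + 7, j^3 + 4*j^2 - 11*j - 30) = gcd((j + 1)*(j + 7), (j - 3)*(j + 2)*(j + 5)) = 1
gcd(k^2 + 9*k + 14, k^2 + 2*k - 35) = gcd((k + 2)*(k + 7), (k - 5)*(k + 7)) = k + 7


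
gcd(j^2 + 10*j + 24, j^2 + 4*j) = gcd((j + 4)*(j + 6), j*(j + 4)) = j + 4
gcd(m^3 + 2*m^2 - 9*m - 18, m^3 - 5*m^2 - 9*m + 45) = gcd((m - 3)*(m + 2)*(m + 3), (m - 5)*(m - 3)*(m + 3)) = m^2 - 9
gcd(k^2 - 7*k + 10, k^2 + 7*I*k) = 1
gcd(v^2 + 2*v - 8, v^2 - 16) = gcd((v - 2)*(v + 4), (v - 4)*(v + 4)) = v + 4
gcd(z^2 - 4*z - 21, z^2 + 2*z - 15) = 1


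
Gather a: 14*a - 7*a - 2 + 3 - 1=7*a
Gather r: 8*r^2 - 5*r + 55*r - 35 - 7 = 8*r^2 + 50*r - 42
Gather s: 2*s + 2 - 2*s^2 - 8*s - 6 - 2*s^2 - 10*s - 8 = -4*s^2 - 16*s - 12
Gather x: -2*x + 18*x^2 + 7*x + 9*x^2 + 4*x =27*x^2 + 9*x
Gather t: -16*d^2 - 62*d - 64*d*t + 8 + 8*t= -16*d^2 - 62*d + t*(8 - 64*d) + 8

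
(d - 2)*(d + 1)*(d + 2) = d^3 + d^2 - 4*d - 4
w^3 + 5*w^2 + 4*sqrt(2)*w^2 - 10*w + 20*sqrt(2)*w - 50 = (w + 5)*(w - sqrt(2))*(w + 5*sqrt(2))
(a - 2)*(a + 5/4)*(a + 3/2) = a^3 + 3*a^2/4 - 29*a/8 - 15/4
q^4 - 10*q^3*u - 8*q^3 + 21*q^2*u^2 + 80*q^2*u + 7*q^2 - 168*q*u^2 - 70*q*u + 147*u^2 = (q - 7)*(q - 1)*(q - 7*u)*(q - 3*u)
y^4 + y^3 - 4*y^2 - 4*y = y*(y - 2)*(y + 1)*(y + 2)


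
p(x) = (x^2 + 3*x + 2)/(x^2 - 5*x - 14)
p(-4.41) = 0.30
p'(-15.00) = -0.02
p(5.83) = -5.84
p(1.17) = -0.37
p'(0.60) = -0.20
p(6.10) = -7.89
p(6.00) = -7.00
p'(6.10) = -9.88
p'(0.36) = -0.18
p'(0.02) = -0.16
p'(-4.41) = -0.06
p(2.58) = -0.81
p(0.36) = -0.20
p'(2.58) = -0.41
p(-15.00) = 0.64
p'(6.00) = -8.00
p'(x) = (5 - 2*x)*(x^2 + 3*x + 2)/(x^2 - 5*x - 14)^2 + (2*x + 3)/(x^2 - 5*x - 14) = -8/(x^2 - 14*x + 49)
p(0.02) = -0.15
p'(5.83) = -5.84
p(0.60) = -0.25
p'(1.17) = -0.24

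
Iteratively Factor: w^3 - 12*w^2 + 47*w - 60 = (w - 4)*(w^2 - 8*w + 15) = (w - 4)*(w - 3)*(w - 5)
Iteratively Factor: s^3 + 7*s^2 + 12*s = (s)*(s^2 + 7*s + 12) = s*(s + 3)*(s + 4)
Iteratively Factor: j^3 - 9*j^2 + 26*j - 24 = (j - 4)*(j^2 - 5*j + 6) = (j - 4)*(j - 2)*(j - 3)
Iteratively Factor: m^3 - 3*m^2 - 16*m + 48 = (m + 4)*(m^2 - 7*m + 12) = (m - 4)*(m + 4)*(m - 3)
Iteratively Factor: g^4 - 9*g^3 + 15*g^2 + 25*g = (g - 5)*(g^3 - 4*g^2 - 5*g) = g*(g - 5)*(g^2 - 4*g - 5) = g*(g - 5)*(g + 1)*(g - 5)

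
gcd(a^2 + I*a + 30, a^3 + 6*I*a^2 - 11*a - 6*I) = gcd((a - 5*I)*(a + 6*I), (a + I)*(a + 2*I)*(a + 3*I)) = 1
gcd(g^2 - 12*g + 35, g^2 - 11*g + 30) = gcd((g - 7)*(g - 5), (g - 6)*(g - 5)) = g - 5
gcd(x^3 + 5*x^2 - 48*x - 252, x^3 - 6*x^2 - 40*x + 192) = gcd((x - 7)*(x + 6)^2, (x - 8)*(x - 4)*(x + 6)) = x + 6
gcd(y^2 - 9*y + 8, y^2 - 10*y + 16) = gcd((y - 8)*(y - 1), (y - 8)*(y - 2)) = y - 8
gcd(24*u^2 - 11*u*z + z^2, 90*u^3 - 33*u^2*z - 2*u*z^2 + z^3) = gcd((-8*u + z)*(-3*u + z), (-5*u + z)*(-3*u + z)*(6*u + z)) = -3*u + z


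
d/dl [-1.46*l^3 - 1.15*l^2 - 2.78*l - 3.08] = -4.38*l^2 - 2.3*l - 2.78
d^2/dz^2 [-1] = 0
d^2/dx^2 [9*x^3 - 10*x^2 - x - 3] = 54*x - 20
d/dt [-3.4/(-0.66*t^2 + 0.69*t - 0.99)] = (2.346 - 4.488*t)/(0.66*t^2 - 0.69*t + 0.99)^2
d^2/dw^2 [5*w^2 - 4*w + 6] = 10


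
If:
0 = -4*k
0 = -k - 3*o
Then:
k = 0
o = 0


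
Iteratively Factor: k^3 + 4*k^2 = (k)*(k^2 + 4*k) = k^2*(k + 4)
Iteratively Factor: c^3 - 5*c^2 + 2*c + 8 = (c - 4)*(c^2 - c - 2) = (c - 4)*(c - 2)*(c + 1)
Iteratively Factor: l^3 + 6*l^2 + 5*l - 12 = (l - 1)*(l^2 + 7*l + 12) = (l - 1)*(l + 3)*(l + 4)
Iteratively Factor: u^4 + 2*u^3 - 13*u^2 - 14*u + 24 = (u + 4)*(u^3 - 2*u^2 - 5*u + 6) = (u - 1)*(u + 4)*(u^2 - u - 6) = (u - 1)*(u + 2)*(u + 4)*(u - 3)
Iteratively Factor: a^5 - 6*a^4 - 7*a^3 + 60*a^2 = (a - 4)*(a^4 - 2*a^3 - 15*a^2) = (a - 5)*(a - 4)*(a^3 + 3*a^2) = (a - 5)*(a - 4)*(a + 3)*(a^2) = a*(a - 5)*(a - 4)*(a + 3)*(a)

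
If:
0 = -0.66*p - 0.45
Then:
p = -0.68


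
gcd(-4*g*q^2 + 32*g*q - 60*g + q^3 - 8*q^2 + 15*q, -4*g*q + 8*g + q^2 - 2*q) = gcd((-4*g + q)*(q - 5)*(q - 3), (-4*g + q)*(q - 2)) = -4*g + q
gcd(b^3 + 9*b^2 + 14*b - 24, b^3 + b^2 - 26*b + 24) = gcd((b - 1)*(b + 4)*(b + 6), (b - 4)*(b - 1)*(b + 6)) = b^2 + 5*b - 6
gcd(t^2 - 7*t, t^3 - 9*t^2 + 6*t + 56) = t - 7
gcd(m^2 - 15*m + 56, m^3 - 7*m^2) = m - 7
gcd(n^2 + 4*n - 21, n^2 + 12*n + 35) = n + 7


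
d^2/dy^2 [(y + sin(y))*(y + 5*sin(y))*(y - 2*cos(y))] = -6*y^2*sin(y) + 2*y^2*cos(y) + 8*y*sin(y) + 24*y*sin(2*y) + 24*y*cos(y) + 10*y*cos(2*y) + 6*y + 12*sin(y) + 10*sin(2*y) - 3*cos(y)/2 - 24*cos(2*y) - 45*cos(3*y)/2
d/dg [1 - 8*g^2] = -16*g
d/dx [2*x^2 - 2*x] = 4*x - 2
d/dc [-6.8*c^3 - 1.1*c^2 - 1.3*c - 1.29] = -20.4*c^2 - 2.2*c - 1.3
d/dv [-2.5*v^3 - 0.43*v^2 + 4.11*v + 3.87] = -7.5*v^2 - 0.86*v + 4.11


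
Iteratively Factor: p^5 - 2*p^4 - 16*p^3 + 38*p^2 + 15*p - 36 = (p - 3)*(p^4 + p^3 - 13*p^2 - p + 12) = (p - 3)*(p + 4)*(p^3 - 3*p^2 - p + 3) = (p - 3)*(p + 1)*(p + 4)*(p^2 - 4*p + 3) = (p - 3)*(p - 1)*(p + 1)*(p + 4)*(p - 3)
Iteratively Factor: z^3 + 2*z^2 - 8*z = (z - 2)*(z^2 + 4*z) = (z - 2)*(z + 4)*(z)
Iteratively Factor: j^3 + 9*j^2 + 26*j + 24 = (j + 3)*(j^2 + 6*j + 8) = (j + 3)*(j + 4)*(j + 2)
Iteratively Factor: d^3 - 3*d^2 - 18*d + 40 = (d - 2)*(d^2 - d - 20) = (d - 5)*(d - 2)*(d + 4)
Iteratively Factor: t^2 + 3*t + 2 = (t + 2)*(t + 1)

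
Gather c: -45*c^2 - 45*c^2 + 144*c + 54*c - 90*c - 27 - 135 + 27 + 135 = -90*c^2 + 108*c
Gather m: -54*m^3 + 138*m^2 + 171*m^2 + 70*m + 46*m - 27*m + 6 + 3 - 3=-54*m^3 + 309*m^2 + 89*m + 6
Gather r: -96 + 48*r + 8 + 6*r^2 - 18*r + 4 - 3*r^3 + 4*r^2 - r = -3*r^3 + 10*r^2 + 29*r - 84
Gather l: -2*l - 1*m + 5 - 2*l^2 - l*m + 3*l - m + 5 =-2*l^2 + l*(1 - m) - 2*m + 10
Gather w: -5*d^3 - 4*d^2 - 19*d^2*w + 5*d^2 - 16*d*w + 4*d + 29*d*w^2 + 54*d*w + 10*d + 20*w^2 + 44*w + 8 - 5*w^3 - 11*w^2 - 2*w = -5*d^3 + d^2 + 14*d - 5*w^3 + w^2*(29*d + 9) + w*(-19*d^2 + 38*d + 42) + 8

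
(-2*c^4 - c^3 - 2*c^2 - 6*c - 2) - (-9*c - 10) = -2*c^4 - c^3 - 2*c^2 + 3*c + 8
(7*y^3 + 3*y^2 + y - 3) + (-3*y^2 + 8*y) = 7*y^3 + 9*y - 3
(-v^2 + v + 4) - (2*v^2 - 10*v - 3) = -3*v^2 + 11*v + 7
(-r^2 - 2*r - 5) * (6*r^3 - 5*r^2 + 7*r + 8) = -6*r^5 - 7*r^4 - 27*r^3 + 3*r^2 - 51*r - 40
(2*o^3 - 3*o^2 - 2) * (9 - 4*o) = -8*o^4 + 30*o^3 - 27*o^2 + 8*o - 18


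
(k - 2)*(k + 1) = k^2 - k - 2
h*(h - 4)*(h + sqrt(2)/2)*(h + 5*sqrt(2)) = h^4 - 4*h^3 + 11*sqrt(2)*h^3/2 - 22*sqrt(2)*h^2 + 5*h^2 - 20*h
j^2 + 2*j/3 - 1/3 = (j - 1/3)*(j + 1)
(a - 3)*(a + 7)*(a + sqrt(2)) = a^3 + sqrt(2)*a^2 + 4*a^2 - 21*a + 4*sqrt(2)*a - 21*sqrt(2)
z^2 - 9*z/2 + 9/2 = (z - 3)*(z - 3/2)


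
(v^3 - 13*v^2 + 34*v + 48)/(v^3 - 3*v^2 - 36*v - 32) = (v - 6)/(v + 4)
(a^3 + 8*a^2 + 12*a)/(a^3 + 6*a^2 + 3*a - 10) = a*(a + 6)/(a^2 + 4*a - 5)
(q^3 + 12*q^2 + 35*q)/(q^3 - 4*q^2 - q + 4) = q*(q^2 + 12*q + 35)/(q^3 - 4*q^2 - q + 4)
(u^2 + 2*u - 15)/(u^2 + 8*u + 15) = (u - 3)/(u + 3)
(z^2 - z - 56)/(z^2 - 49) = (z - 8)/(z - 7)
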